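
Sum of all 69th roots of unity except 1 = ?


With w = e^(2*pi*i/69), all 69 of the 69th roots of unity w^0 = 1, w, ..., w^(68) sum to 0: 1 + w + ... + w^(68) = (1 - w^69)/(1 - w) = 0 since w^69 = 1, w ≠ 1.
Removing the root 1: w + w^2 + ... + w^(68) = 0 - 1 = -1

Sum = -1


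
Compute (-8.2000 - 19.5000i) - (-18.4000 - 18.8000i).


Real: -8.2 + 18.4 = 10.2
Imag: -19.5 + 18.8 = -0.7

10.2000 - 0.7000i


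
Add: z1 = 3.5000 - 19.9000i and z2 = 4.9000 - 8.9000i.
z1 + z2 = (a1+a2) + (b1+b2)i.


Real: 3.5 + 4.9 = 8.4
Imag: -19.9 - 8.9 = -28.8

8.4000 - 28.8000i


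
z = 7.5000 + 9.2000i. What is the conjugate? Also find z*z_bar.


z_bar = 7.5000 - 9.2000i
z*z_bar = 7.5^2 + 9.2^2 = 56.25 + 84.64 = 140.89

z_bar = 7.5000 - 9.2000i, z*z_bar = 140.89


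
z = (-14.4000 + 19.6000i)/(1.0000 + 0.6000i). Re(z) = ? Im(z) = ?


Multiply by conjugate: (-14.4000 + 19.6000i)(1.0000 - 0.6000i) / (1^2 + 0.6^2)
Numerator real = -14.4*1 + 19.6*0.6 = -2.64
Numerator imag = 19.6*1 - (-14.4)*0.6 = 28.24
Denominator = 1.36
Re(z) = -2.64/1.36 = -1.9412
Im(z) = 28.24/1.36 = 20.7647

Re(z) = -1.9412, Im(z) = 20.7647


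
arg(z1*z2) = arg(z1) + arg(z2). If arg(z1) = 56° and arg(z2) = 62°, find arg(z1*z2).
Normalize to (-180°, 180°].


arg(z1*z2) = 56° + 62° = 118°
Normalized to (-180°, 180°]: 118°

118°


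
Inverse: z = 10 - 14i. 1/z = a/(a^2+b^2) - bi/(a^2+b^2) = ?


|z|^2 = 100+196 = 296
1/z = (10 + 14i)/296

1/z = 0.0338 + 0.0473i


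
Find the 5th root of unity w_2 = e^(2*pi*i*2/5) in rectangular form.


Angle = 360*2/5 = 144°
a = cos(144°) = -0.8090
b = sin(144°) = 0.5878

-0.8090 + 0.5878i


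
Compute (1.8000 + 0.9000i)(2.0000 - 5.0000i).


Real = 1.8*2 - 0.9*(-5) = 3.6 - (-4.5) = 8.1
Imag = 1.8*(-5) + 2*0.9 = -9 + 1.8 = -7.2

8.1000 - 7.2000i


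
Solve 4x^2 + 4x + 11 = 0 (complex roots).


disc = 4^2 - 4*4*11 = 16 - 176 = -160
sqrt(|disc|) = sqrt(160) = 12.6491
Real part = -4/(2*4) = -0.5000
Imag part = 12.6491/(2*4) = 1.5811

-0.5000 ± 1.5811i


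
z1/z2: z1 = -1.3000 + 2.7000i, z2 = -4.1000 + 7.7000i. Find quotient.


Conjugate of z2 = -4.1000 - 7.7000i
Numerator: (-1.3000 + 2.7000i)(-4.1000 - 7.7000i) = 26.1200 - 1.0600i
Denominator: (-4.1)^2 + 7.7^2 = 76.1
Result = (26.1200 - 1.0600i)/76.1

0.3432 - 0.0139i


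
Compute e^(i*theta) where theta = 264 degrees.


cos(264°) = -0.1045
sin(264°) = -0.9945

e^(i*264°) = -0.1045 - 0.9945i


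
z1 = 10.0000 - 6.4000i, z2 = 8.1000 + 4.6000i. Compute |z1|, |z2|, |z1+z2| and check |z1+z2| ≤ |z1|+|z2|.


|z1| = sqrt(10^2 + (-6.4)^2) = sqrt(140.96) = 11.8727
|z2| = sqrt(8.1^2 + 4.6^2) = sqrt(86.77) = 9.3150
z1+z2 = 18.1000 - 1.8000i
|z1+z2| = sqrt(330.85) = 18.1893
|z1|+|z2| = 11.8727 + 9.3150 = 21.1877

|z1+z2| = 18.1893 ≤ |z1|+|z2| = 21.1877 (verified)


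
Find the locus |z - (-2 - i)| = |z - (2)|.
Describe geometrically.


Equal distances means the locus is the perpendicular bisector of z1 and z2.
Midpoint = ((-2+2)/2, (-1+0)/2) = (0, -0.5000)

Perpendicular bisector through (0, -0.5000)


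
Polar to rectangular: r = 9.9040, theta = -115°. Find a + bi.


a = 9.9040*cos(-115°) = 9.9040*(-0.42262) = -4.1856
b = 9.9040*sin(-115°) = 9.9040*(-0.90631) = -8.9761

-4.1856 - 8.9761i


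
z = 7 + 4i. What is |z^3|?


|z| = sqrt(49+16) = sqrt(65) = 8.0623
|z^3| = |z|^3 = (sqrt(65))^3 = 65*sqrt(65)

|z^3| = 65*sqrt(65) ≈ 524.0468


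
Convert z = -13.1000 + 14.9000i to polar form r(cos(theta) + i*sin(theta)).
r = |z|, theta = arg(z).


r = sqrt(171.61+222.01) = sqrt(393.62) = 19.8399
theta = atan2(14.9, -13.1) = 131.3218 degrees

r = 19.8399, theta = 131.3218 degrees


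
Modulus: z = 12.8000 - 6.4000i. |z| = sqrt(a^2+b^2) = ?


|z| = sqrt(12.8^2 + (-6.4)^2) = sqrt(163.84 + 40.96) = sqrt(204.8) = 14.3108

|z| = 14.3108


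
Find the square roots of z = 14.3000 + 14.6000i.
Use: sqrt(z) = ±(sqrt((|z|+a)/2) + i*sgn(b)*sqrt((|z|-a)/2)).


|z| = sqrt(204.49+213.16) = 20.4365
sqrt((|z|+a)/2) = sqrt((20.4365+14.3)/2) = sqrt(17.3682) = 4.1675
sqrt((|z|-a)/2) = sqrt((20.4365-14.3)/2) = sqrt(3.0682) = 1.7516

±(4.1675 + 1.7516i) i.e. 4.1675 + 1.7516i and -4.1675 - 1.7516i


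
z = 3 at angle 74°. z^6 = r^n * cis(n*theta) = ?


r^6 = 3^6 = 729
n*theta = 6*74° = 444° = 84° (mod 360)
a = 729*cos(84°) = 76.2012
b = 729*sin(84°) = 725.0065

729 cis(84°) = 76.2012 + 725.0065i


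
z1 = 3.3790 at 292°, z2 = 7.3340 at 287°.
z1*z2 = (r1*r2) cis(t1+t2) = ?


r = 3.3790 * 7.3340 = 24.7816
theta = 292° + 287° = 579° = 219° (mod 360)

24.7816 cis(219°)


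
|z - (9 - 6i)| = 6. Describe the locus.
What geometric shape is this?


|z - z0| = r is a circle with center z0 and radius r.
Center = (9, -6), radius = 6

Circle with center (9, -6) and radius 6


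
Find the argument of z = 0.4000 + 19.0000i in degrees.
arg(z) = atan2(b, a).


Re = 0.4, Im = 19
arg = atan2(19, 0.4) = 88.7940 degrees

arg(z) = 88.7940 degrees


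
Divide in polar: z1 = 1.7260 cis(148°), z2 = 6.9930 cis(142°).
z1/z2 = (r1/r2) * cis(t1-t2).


r = 1.7260 / 6.9930 = 0.2468
theta = 148° - 142° = 6° = 6° (mod 360)

0.2468 cis(6°)


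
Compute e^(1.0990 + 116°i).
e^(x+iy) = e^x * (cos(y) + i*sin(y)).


e^1.0990 = 3.0012
cos(116°) = -0.43837
sin(116°) = 0.89879
Real = 3.0012*(-0.43837) = -1.3156
Imag = 3.0012*0.89879 = 2.6974

-1.3156 + 2.6974i


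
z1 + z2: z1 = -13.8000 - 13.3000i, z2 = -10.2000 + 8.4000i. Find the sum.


Real: -13.8 - 10.2 = -24
Imag: -13.3 + 8.4 = -4.9

-24.0000 - 4.9000i


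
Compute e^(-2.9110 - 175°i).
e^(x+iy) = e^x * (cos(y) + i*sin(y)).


e^-2.9110 = 0.0544
cos(-175°) = -0.9962
sin(-175°) = -0.0872
Real = 0.0544*(-0.9962) = -0.0542
Imag = 0.0544*(-0.0872) = -0.0047

-0.0542 - 0.0047i


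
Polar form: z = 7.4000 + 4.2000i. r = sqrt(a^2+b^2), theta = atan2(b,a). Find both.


r = sqrt(54.76+17.64) = sqrt(72.4) = 8.5088
theta = atan2(4.2, 7.4) = 29.5778 degrees

r = 8.5088, theta = 29.5778 degrees


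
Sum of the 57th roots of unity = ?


The sum of all 57th roots of unity is 0.
Geometric series: (1 - w^57)/(1 - w) = (1-1)/(1-w) = 0 since w^57 = 1, w ≠ 1.
Alternatively: coefficient of z^56 in z^57 - 1 is 0.

0


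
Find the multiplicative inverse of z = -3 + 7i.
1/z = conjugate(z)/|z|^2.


|z|^2 = 9+49 = 58
1/z = (-3 - 7i)/58

1/z = -0.0517 - 0.1207i


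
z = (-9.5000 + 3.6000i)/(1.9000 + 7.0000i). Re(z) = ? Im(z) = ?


Multiply by conjugate: (-9.5000 + 3.6000i)(1.9000 - 7.0000i) / (1.9^2 + 7^2)
Numerator real = -9.5*1.9 + 3.6*7 = 7.15
Numerator imag = 3.6*1.9 - (-9.5)*7 = 73.34
Denominator = 52.61
Re(z) = 7.15/52.61 = 0.1359
Im(z) = 73.34/52.61 = 1.3940

Re(z) = 0.1359, Im(z) = 1.3940


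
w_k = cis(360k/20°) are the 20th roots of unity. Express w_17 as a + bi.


Angle = 360*17/20 = 306°
a = cos(306°) = 0.5878
b = sin(306°) = -0.8090

0.5878 - 0.8090i


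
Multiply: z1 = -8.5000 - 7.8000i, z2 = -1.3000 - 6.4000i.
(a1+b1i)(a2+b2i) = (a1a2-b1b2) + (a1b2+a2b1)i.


Real = -8.5*(-1.3) - (-7.8)*(-6.4) = 11.05 - 49.92 = -38.87
Imag = -8.5*(-6.4) - (1.3)*(-7.8) = 54.4 + 10.14 = 64.54

-38.8700 + 64.5400i


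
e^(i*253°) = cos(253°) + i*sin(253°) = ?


cos(253°) = -0.2924
sin(253°) = -0.9563

e^(i*253°) = -0.2924 - 0.9563i


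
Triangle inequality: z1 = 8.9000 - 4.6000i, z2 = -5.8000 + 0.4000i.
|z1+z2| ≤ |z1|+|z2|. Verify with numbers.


|z1| = sqrt(8.9^2 + (-4.6)^2) = sqrt(100.37) = 10.0185
|z2| = sqrt((-5.8)^2 + 0.4^2) = sqrt(33.8) = 5.8138
z1+z2 = 3.1000 - 4.2000i
|z1+z2| = sqrt(27.25) = 5.2202
|z1|+|z2| = 10.0185 + 5.8138 = 15.8323

|z1+z2| = 5.2202 ≤ |z1|+|z2| = 15.8323 (verified)


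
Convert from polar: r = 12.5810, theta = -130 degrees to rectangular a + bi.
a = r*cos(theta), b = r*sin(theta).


a = 12.5810*cos(-130°) = 12.5810*(-0.64279) = -8.0869
b = 12.5810*sin(-130°) = 12.5810*(-0.766044) = -9.6376

-8.0869 - 9.6376i


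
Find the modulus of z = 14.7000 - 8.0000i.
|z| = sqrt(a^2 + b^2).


|z| = sqrt(14.7^2 + (-8)^2) = sqrt(216.09 + 64) = sqrt(280.09) = 16.7359

|z| = 16.7359


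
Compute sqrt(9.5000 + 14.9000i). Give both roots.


|z| = sqrt(90.25+222.01) = 17.6709
sqrt((|z|+a)/2) = sqrt((17.6709+9.5)/2) = sqrt(13.5854) = 3.6858
sqrt((|z|-a)/2) = sqrt((17.6709-9.5)/2) = sqrt(4.0854) = 2.0212

±(3.6858 + 2.0212i) i.e. 3.6858 + 2.0212i and -3.6858 - 2.0212i


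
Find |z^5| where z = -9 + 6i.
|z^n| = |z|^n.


|z| = sqrt(81+36) = sqrt(117) = 10.8167
|z^5| = |z|^5 = (sqrt(117))^5 = 117^2 * sqrt(117) = 13689*sqrt(117)

|z^5| = 13689*sqrt(117) ≈ 148069.1742


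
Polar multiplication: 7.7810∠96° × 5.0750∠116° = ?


r = 7.7810 * 5.0750 = 39.4886
theta = 96° + 116° = 212° = 212° (mod 360)

39.4886 cis(212°)


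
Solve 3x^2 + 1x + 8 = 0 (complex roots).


disc = 1^2 - 4*3*8 = 1 - 96 = -95
sqrt(|disc|) = sqrt(95) = 9.7468
Real part = -1/(2*3) = -0.1667
Imag part = 9.7468/(2*3) = 1.6245

-0.1667 ± 1.6245i


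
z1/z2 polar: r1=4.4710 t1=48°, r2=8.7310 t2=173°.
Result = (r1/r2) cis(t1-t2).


r = 4.4710 / 8.7310 = 0.5121
theta = 48° - 173° = -125° = 235° (mod 360)

0.5121 cis(235°)


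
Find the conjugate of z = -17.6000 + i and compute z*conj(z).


z_bar = -17.6000 - i
z*z_bar = (-17.6)^2 + 1^2 = 309.76 + 1 = 310.76

z_bar = -17.6000 - i, z*z_bar = 310.76


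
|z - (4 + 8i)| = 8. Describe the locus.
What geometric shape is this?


|z - z0| = r is a circle with center z0 and radius r.
Center = (4, 8), radius = 8

Circle with center (4, 8) and radius 8


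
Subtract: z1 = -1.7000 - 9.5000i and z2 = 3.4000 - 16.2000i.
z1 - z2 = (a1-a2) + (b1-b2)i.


Real: -1.7 - 3.4 = -5.1
Imag: -9.5 + 16.2 = 6.7

-5.1000 + 6.7000i


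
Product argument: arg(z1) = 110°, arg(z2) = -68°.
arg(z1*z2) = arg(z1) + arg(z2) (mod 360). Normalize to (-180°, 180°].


arg(z1*z2) = 110° - 68° = 42°
Normalized to (-180°, 180°]: 42°

42°


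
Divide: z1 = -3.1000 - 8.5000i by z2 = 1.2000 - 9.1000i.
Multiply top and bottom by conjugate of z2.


Conjugate of z2 = 1.2000 + 9.1000i
Numerator: (-3.1000 - 8.5000i)(1.2000 + 9.1000i) = 73.6300 - 38.4100i
Denominator: 1.2^2 + (-9.1)^2 = 84.25
Result = (73.6300 - 38.4100i)/84.25

0.8739 - 0.4559i


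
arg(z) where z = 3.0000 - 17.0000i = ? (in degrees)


Re = 3, Im = -17
arg = atan2(-17, 3) = -79.9920 degrees

arg(z) = -79.9920 degrees


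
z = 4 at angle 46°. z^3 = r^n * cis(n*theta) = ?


r^3 = 4^3 = 64
n*theta = 3*46° = 138° = 138° (mod 360)
a = 64*cos(138°) = -47.5613
b = 64*sin(138°) = 42.8244

64 cis(138°) = -47.5613 + 42.8244i


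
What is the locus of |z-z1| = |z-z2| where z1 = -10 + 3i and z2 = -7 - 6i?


Equal distances means the locus is the perpendicular bisector of z1 and z2.
Midpoint = ((-10+(-7))/2, (3+(-6))/2) = (-8.5000, -1.5000)

Perpendicular bisector through (-8.5000, -1.5000)


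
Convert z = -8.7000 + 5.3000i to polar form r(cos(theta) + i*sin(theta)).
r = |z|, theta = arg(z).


r = sqrt(75.69+28.09) = sqrt(103.78) = 10.1872
theta = atan2(5.3, -8.7) = 148.6504 degrees

r = 10.1872, theta = 148.6504 degrees


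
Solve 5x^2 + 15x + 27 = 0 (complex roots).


disc = 15^2 - 4*5*27 = 225 - 540 = -315
sqrt(|disc|) = sqrt(315) = 17.7482
Real part = -15/(2*5) = -1.5000
Imag part = 17.7482/(2*5) = 1.7748

-1.5000 ± 1.7748i


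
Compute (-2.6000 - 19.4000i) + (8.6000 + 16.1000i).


Real: -2.6 + 8.6 = 6
Imag: -19.4 + 16.1 = -3.3

6.0000 - 3.3000i


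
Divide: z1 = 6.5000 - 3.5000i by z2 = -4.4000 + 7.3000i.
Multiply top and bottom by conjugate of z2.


Conjugate of z2 = -4.4000 - 7.3000i
Numerator: (6.5000 - 3.5000i)(-4.4000 - 7.3000i) = -54.1500 - 32.0500i
Denominator: (-4.4)^2 + 7.3^2 = 72.65
Result = (-54.1500 - 32.0500i)/72.65

-0.7454 - 0.4412i


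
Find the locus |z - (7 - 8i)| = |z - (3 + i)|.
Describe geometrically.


Equal distances means the locus is the perpendicular bisector of z1 and z2.
Midpoint = ((7+3)/2, (-8+1)/2) = (5.0000, -3.5000)

Perpendicular bisector through (5.0000, -3.5000)


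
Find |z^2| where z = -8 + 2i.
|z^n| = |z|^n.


|z| = sqrt(64+4) = sqrt(68) = 8.2462
|z^2| = |z|^2 = (sqrt(68))^2 = 68

|z^2| = 68


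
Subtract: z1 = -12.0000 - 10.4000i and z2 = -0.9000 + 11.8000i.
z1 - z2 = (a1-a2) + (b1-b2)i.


Real: -12 + 0.9 = -11.1
Imag: -10.4 - 11.8 = -22.2

-11.1000 - 22.2000i


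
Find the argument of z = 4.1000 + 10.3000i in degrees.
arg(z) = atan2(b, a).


Re = 4.1, Im = 10.3
arg = atan2(10.3, 4.1) = 68.2946 degrees

arg(z) = 68.2946 degrees


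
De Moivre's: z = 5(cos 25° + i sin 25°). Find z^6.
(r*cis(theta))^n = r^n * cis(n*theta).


r^6 = 5^6 = 15625
n*theta = 6*25° = 150° = 150° (mod 360)
a = 15625*cos(150°) = -13531.6469
b = 15625*sin(150°) = 7812.5000

15625 cis(150°) = -13531.6469 + 7812.5000i


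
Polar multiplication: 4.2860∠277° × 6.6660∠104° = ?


r = 4.2860 * 6.6660 = 28.5705
theta = 277° + 104° = 381° = 21° (mod 360)

28.5705 cis(21°)


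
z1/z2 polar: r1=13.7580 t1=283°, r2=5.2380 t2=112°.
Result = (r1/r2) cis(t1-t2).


r = 13.7580 / 5.2380 = 2.6266
theta = 283° - 112° = 171° = 171° (mod 360)

2.6266 cis(171°)


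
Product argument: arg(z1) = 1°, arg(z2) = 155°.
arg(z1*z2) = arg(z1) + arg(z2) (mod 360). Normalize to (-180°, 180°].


arg(z1*z2) = 1° + 155° = 156°
Normalized to (-180°, 180°]: 156°

156°


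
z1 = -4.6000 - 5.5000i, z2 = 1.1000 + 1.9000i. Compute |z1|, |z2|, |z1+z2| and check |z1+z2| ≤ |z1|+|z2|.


|z1| = sqrt((-4.6)^2 + (-5.5)^2) = sqrt(51.41) = 7.1701
|z2| = sqrt(1.1^2 + 1.9^2) = sqrt(4.82) = 2.1954
z1+z2 = -3.5000 - 3.6000i
|z1+z2| = sqrt(25.21) = 5.0210
|z1|+|z2| = 7.1701 + 2.1954 = 9.3655

|z1+z2| = 5.0210 ≤ |z1|+|z2| = 9.3655 (verified)


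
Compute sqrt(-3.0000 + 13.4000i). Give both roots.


|z| = sqrt(9+179.56) = 13.7317
sqrt((|z|+a)/2) = sqrt((13.7317+(-3))/2) = sqrt(5.3659) = 2.3164
sqrt((|z|-a)/2) = sqrt((13.7317-(-3))/2) = sqrt(8.3659) = 2.8924

±(2.3164 + 2.8924i) i.e. 2.3164 + 2.8924i and -2.3164 - 2.8924i


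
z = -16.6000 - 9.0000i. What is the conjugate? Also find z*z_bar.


z_bar = -16.6000 + 9.0000i
z*z_bar = (-16.6)^2 + (-9)^2 = 275.56 + 81 = 356.56

z_bar = -16.6000 + 9.0000i, z*z_bar = 356.56


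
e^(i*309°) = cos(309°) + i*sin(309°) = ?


cos(309°) = 0.6293
sin(309°) = -0.7771

e^(i*309°) = 0.6293 - 0.7771i


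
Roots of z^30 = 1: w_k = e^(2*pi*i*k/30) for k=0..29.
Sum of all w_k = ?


The sum of all 30th roots of unity is 0.
Geometric series: (1 - w^30)/(1 - w) = (1-1)/(1-w) = 0 since w^30 = 1, w ≠ 1.
Alternatively: coefficient of z^29 in z^30 - 1 is 0.

0


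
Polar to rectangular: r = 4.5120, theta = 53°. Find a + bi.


a = 4.5120*cos(53°) = 4.5120*0.60182 = 2.7154
b = 4.5120*sin(53°) = 4.5120*0.798636 = 3.6034

2.7154 + 3.6034i


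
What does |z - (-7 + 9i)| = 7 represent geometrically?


|z - z0| = r is a circle with center z0 and radius r.
Center = (-7, 9), radius = 7

Circle with center (-7, 9) and radius 7


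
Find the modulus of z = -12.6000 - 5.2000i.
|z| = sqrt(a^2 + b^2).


|z| = sqrt((-12.6)^2 + (-5.2)^2) = sqrt(158.76 + 27.04) = sqrt(185.8) = 13.6308

|z| = 13.6308


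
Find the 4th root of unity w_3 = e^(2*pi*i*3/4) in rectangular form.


Angle = 360*3/4 = 270°
a = cos(270°) = 0
b = sin(270°) = -1.0000

0 - 1.0000i


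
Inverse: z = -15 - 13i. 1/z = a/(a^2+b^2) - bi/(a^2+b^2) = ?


|z|^2 = 225+169 = 394
1/z = (-15 + 13i)/394

1/z = -0.0381 + 0.0330i


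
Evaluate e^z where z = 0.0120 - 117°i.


e^0.0120 = 1.0121
cos(-117°) = -0.454
sin(-117°) = -0.891
Real = 1.0121*(-0.454) = -0.4595
Imag = 1.0121*(-0.891) = -0.9018

-0.4595 - 0.9018i


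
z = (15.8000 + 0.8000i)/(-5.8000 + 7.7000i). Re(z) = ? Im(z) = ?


Multiply by conjugate: (15.8000 + 0.8000i)(-5.8000 - 7.7000i) / ((-5.8)^2 + 7.7^2)
Numerator real = 15.8*(-5.8) + 0.8*7.7 = -85.48
Numerator imag = 0.8*(-5.8) - 15.8*7.7 = -126.3
Denominator = 92.93
Re(z) = -85.48/92.93 = -0.9198
Im(z) = -126.3/92.93 = -1.3591

Re(z) = -0.9198, Im(z) = -1.3591


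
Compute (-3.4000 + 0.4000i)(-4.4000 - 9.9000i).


Real = -3.4*(-4.4) - 0.4*(-9.9) = 14.96 - (-3.96) = 18.92
Imag = -3.4*(-9.9) - (4.4)*0.4 = 33.66 - (1.76) = 31.9

18.9200 + 31.9000i


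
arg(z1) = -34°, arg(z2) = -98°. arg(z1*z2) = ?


arg(z1*z2) = -34° - 98° = -132°
Normalized to (-180°, 180°]: -132°

-132°


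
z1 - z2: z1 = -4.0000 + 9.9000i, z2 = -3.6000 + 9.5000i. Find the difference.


Real: -4 + 3.6 = -0.4
Imag: 9.9 - 9.5 = 0.4

-0.4000 + 0.4000i


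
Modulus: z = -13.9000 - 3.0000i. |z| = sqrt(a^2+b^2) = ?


|z| = sqrt((-13.9)^2 + (-3)^2) = sqrt(193.21 + 9) = sqrt(202.21) = 14.2201

|z| = 14.2201


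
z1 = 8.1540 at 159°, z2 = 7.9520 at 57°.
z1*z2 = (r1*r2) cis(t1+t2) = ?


r = 8.1540 * 7.9520 = 64.8406
theta = 159° + 57° = 216° = 216° (mod 360)

64.8406 cis(216°)


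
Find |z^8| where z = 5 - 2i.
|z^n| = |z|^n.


|z| = sqrt(25+4) = sqrt(29) = 5.3852
|z^8| = |z|^8 = (sqrt(29))^8 = 29^4 = 707281

|z^8| = 707281


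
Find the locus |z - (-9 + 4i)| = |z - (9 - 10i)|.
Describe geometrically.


Equal distances means the locus is the perpendicular bisector of z1 and z2.
Midpoint = ((-9+9)/2, (4+(-10))/2) = (0, -3.0000)

Perpendicular bisector through (0, -3.0000)


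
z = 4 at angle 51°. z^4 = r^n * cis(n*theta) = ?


r^4 = 4^4 = 256
n*theta = 4*51° = 204° = 204° (mod 360)
a = 256*cos(204°) = -233.8676
b = 256*sin(204°) = -104.1246

256 cis(204°) = -233.8676 - 104.1246i


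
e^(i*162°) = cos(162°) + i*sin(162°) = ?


cos(162°) = -0.9511
sin(162°) = 0.3090

e^(i*162°) = -0.9511 + 0.3090i


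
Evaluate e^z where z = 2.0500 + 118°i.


e^2.0500 = 7.7679
cos(118°) = -0.46947
sin(118°) = 0.8829476
Real = 7.7679*(-0.46947) = -3.6468
Imag = 7.7679*0.8829476 = 6.8586

-3.6468 + 6.8586i


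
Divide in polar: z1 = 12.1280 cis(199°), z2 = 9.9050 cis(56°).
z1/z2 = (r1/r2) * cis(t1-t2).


r = 12.1280 / 9.9050 = 1.2244
theta = 199° - 56° = 143° = 143° (mod 360)

1.2244 cis(143°)


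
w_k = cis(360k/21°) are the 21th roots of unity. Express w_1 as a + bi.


Angle = 360*1/21 = 17.1429°
a = cos(17.1429°) = 0.9556
b = sin(17.1429°) = 0.2948

0.9556 + 0.2948i


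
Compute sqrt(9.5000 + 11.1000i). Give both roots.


|z| = sqrt(90.25+123.21) = 14.6103
sqrt((|z|+a)/2) = sqrt((14.6103+9.5)/2) = sqrt(12.0551) = 3.4721
sqrt((|z|-a)/2) = sqrt((14.6103-9.5)/2) = sqrt(2.5551) = 1.5985

±(3.4721 + 1.5985i) i.e. 3.4721 + 1.5985i and -3.4721 - 1.5985i


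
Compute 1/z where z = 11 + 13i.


|z|^2 = 121+169 = 290
1/z = (11 - 13i)/290

1/z = 0.0379 - 0.0448i


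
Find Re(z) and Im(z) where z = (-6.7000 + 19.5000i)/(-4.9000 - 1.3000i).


Multiply by conjugate: (-6.7000 + 19.5000i)(-4.9000 + 1.3000i) / ((-4.9)^2 + (-1.3)^2)
Numerator real = -6.7*(-4.9) + 19.5*(-1.3) = 7.48
Numerator imag = 19.5*(-4.9) - (-6.7)*(-1.3) = -104.26
Denominator = 25.7
Re(z) = 7.48/25.7 = 0.2911
Im(z) = -104.26/25.7 = -4.0568

Re(z) = 0.2911, Im(z) = -4.0568


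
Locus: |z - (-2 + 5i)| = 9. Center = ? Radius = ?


|z - z0| = r is a circle with center z0 and radius r.
Center = (-2, 5), radius = 9

Circle with center (-2, 5) and radius 9


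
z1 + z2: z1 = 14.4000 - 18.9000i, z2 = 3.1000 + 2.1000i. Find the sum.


Real: 14.4 + 3.1 = 17.5
Imag: -18.9 + 2.1 = -16.8

17.5000 - 16.8000i


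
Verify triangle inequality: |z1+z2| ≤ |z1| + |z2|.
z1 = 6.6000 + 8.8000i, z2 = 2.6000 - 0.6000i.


|z1| = sqrt(6.6^2 + 8.8^2) = sqrt(121) = 11.0000
|z2| = sqrt(2.6^2 + (-0.6)^2) = sqrt(7.12) = 2.6683
z1+z2 = 9.2000 + 8.2000i
|z1+z2| = sqrt(151.88) = 12.3240
|z1|+|z2| = 11.0000 + 2.6683 = 13.6683

|z1+z2| = 12.3240 ≤ |z1|+|z2| = 13.6683 (verified)


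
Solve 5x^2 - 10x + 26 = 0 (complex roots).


disc = (-10)^2 - 4*5*26 = 100 - 520 = -420
sqrt(|disc|) = sqrt(420) = 20.4939
Real part = 10/(2*5) = 1.0000
Imag part = 20.4939/(2*5) = 2.0494

1.0000 ± 2.0494i


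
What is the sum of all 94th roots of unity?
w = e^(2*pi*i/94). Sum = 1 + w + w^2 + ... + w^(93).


The sum of all 94th roots of unity is 0.
Geometric series: (1 - w^94)/(1 - w) = (1-1)/(1-w) = 0 since w^94 = 1, w ≠ 1.
Alternatively: coefficient of z^93 in z^94 - 1 is 0.

0


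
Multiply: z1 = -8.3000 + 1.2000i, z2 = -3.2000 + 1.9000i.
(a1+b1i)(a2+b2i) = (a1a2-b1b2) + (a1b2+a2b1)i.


Real = -8.3*(-3.2) - 1.2*1.9 = 26.56 - 2.28 = 24.28
Imag = -8.3*1.9 - (3.2)*1.2 = -15.77 - (3.84) = -19.61

24.2800 - 19.6100i


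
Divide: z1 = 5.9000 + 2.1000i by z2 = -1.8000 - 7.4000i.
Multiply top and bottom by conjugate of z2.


Conjugate of z2 = -1.8000 + 7.4000i
Numerator: (5.9000 + 2.1000i)(-1.8000 + 7.4000i) = -26.1600 + 39.8800i
Denominator: (-1.8)^2 + (-7.4)^2 = 58
Result = (-26.1600 + 39.8800i)/58

-0.4510 + 0.6876i


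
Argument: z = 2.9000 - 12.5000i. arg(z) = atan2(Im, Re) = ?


Re = 2.9, Im = -12.5
arg = atan2(-12.5, 2.9) = -76.9384 degrees

arg(z) = -76.9384 degrees


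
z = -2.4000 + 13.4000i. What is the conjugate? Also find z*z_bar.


z_bar = -2.4000 - 13.4000i
z*z_bar = (-2.4)^2 + 13.4^2 = 5.76 + 179.56 = 185.32

z_bar = -2.4000 - 13.4000i, z*z_bar = 185.32


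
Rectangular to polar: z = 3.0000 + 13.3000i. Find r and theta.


r = sqrt(9+176.89) = sqrt(185.89) = 13.6341
theta = atan2(13.3, 3) = 77.2889 degrees

r = 13.6341, theta = 77.2889 degrees


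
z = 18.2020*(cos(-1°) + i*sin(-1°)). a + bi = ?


a = 18.2020*cos(-1°) = 18.2020*0.999848 = 18.1992
b = 18.2020*sin(-1°) = 18.2020*(-0.017452) = -0.3177

18.1992 - 0.3177i


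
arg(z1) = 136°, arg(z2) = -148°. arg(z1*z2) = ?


arg(z1*z2) = 136° - 148° = -12°
Normalized to (-180°, 180°]: -12°

-12°


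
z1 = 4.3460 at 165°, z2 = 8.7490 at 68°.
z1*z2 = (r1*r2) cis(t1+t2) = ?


r = 4.3460 * 8.7490 = 38.0232
theta = 165° + 68° = 233° = 233° (mod 360)

38.0232 cis(233°)


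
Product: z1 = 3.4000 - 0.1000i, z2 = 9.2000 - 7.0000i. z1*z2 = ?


Real = 3.4*9.2 - (-0.1)*(-7) = 31.28 - 0.7 = 30.58
Imag = 3.4*(-7) + 9.2*(-0.1) = -23.8 - (0.92) = -24.72

30.5800 - 24.7200i


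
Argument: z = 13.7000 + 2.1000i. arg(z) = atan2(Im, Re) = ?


Re = 13.7, Im = 2.1
arg = atan2(2.1, 13.7) = 8.7147 degrees

arg(z) = 8.7147 degrees


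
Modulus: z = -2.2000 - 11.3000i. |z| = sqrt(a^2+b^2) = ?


|z| = sqrt((-2.2)^2 + (-11.3)^2) = sqrt(4.84 + 127.69) = sqrt(132.53) = 11.5122

|z| = 11.5122


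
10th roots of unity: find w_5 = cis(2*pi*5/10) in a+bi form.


Angle = 360*5/10 = 180°
a = cos(180°) = -1.0000
b = sin(180°) = 0

-1.0000 + 0i


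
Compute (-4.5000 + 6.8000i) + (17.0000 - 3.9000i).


Real: -4.5 + 17 = 12.5
Imag: 6.8 - 3.9 = 2.9

12.5000 + 2.9000i


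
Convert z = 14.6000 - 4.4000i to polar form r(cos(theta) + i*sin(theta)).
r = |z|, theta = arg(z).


r = sqrt(213.16+19.36) = sqrt(232.52) = 15.2486
theta = atan2(-4.4, 14.6) = -16.7712 degrees

r = 15.2486, theta = -16.7712 degrees


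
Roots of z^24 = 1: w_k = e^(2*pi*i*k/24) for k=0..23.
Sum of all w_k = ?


The sum of all 24th roots of unity is 0.
Geometric series: (1 - w^24)/(1 - w) = (1-1)/(1-w) = 0 since w^24 = 1, w ≠ 1.
Alternatively: coefficient of z^23 in z^24 - 1 is 0.

0


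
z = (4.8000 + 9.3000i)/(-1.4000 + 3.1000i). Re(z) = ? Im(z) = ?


Multiply by conjugate: (4.8000 + 9.3000i)(-1.4000 - 3.1000i) / ((-1.4)^2 + 3.1^2)
Numerator real = 4.8*(-1.4) + 9.3*3.1 = 22.11
Numerator imag = 9.3*(-1.4) - 4.8*3.1 = -27.9
Denominator = 11.57
Re(z) = 22.11/11.57 = 1.9110
Im(z) = -27.9/11.57 = -2.4114

Re(z) = 1.9110, Im(z) = -2.4114


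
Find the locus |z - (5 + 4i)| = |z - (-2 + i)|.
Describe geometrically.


Equal distances means the locus is the perpendicular bisector of z1 and z2.
Midpoint = ((5+(-2))/2, (4+1)/2) = (1.5000, 2.5000)

Perpendicular bisector through (1.5000, 2.5000)


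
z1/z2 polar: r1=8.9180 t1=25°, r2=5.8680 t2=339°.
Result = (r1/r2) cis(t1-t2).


r = 8.9180 / 5.8680 = 1.5198
theta = 25° - 339° = -314° = 46° (mod 360)

1.5198 cis(46°)


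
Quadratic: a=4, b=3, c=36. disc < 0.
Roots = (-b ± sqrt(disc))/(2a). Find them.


disc = 3^2 - 4*4*36 = 9 - 576 = -567
sqrt(|disc|) = sqrt(567) = 23.8118
Real part = -3/(2*4) = -0.3750
Imag part = 23.8118/(2*4) = 2.9765

-0.3750 ± 2.9765i


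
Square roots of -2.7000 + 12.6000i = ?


|z| = sqrt(7.29+158.76) = 12.8860
sqrt((|z|+a)/2) = sqrt((12.8860+(-2.7))/2) = sqrt(5.0930) = 2.2568
sqrt((|z|-a)/2) = sqrt((12.8860-(-2.7))/2) = sqrt(7.7930) = 2.7916

±(2.2568 + 2.7916i) i.e. 2.2568 + 2.7916i and -2.2568 - 2.7916i


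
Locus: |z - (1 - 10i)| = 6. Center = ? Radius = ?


|z - z0| = r is a circle with center z0 and radius r.
Center = (1, -10), radius = 6

Circle with center (1, -10) and radius 6


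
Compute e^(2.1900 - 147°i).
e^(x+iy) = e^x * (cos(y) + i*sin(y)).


e^2.1900 = 8.9352
cos(-147°) = -0.83867
sin(-147°) = -0.54464
Real = 8.9352*(-0.83867) = -7.4937
Imag = 8.9352*(-0.54464) = -4.8665

-7.4937 - 4.8665i


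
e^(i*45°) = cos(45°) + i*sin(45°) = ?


cos(45°) = 0.7071
sin(45°) = 0.7071

e^(i*45°) = 0.7071 + 0.7071i


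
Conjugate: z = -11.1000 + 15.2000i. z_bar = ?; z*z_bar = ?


z_bar = -11.1000 - 15.2000i
z*z_bar = (-11.1)^2 + 15.2^2 = 123.21 + 231.04 = 354.25

z_bar = -11.1000 - 15.2000i, z*z_bar = 354.25


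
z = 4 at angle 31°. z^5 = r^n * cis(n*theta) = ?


r^5 = 4^5 = 1024
n*theta = 5*31° = 155° = 155° (mod 360)
a = 1024*cos(155°) = -928.0592
b = 1024*sin(155°) = 432.7611

1024 cis(155°) = -928.0592 + 432.7611i


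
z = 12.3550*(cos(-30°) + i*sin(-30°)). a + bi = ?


a = 12.3550*cos(-30°) = 12.3550*0.866025 = 10.6997
b = 12.3550*sin(-30°) = 12.3550*(-0.5) = -6.1775

10.6997 - 6.1775i


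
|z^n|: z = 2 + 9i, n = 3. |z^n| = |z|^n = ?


|z| = sqrt(4+81) = sqrt(85) = 9.2195
|z^3| = |z|^3 = (sqrt(85))^3 = 85*sqrt(85)

|z^3| = 85*sqrt(85) ≈ 783.6613


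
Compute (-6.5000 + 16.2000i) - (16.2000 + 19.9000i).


Real: -6.5 - 16.2 = -22.7
Imag: 16.2 - 19.9 = -3.7

-22.7000 - 3.7000i


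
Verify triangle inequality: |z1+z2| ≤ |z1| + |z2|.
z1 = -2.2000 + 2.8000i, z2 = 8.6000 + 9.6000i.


|z1| = sqrt((-2.2)^2 + 2.8^2) = sqrt(12.68) = 3.5609
|z2| = sqrt(8.6^2 + 9.6^2) = sqrt(166.12) = 12.8888
z1+z2 = 6.4000 + 12.4000i
|z1+z2| = sqrt(194.72) = 13.9542
|z1|+|z2| = 3.5609 + 12.8888 = 16.4497

|z1+z2| = 13.9542 ≤ |z1|+|z2| = 16.4497 (verified)


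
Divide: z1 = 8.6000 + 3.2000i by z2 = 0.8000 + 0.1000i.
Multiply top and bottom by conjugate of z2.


Conjugate of z2 = 0.8000 - 0.1000i
Numerator: (8.6000 + 3.2000i)(0.8000 - 0.1000i) = 7.2000 + 1.7000i
Denominator: 0.8^2 + 0.1^2 = 0.65
Result = (7.2000 + 1.7000i)/0.65

11.0769 + 2.6154i


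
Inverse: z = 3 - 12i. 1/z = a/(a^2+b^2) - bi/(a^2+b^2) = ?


|z|^2 = 9+144 = 153
1/z = (3 + 12i)/153

1/z = 0.0196 + 0.0784i


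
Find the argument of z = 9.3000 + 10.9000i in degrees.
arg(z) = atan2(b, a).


Re = 9.3, Im = 10.9
arg = atan2(10.9, 9.3) = 49.5288 degrees

arg(z) = 49.5288 degrees


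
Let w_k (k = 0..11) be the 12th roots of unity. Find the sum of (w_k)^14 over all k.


The roots are w_k = w^k with w = e^(2*pi*i/12), and (w^k)^14 = (w^14)^k.
So S = 1 + u + u^2 + ... + u^(11) with u = w^14.
14 = 1*12 + 2, so 14 is not a multiple of 12: u = (w^12)^1 * w^2 = w^2 ≠ 1 (w is a primitive 12th root), while u^12 = (w^12)^14 = 1.
Geometric series: S = (1 - u^12)/(1 - u) = (1 - 1)/(1 - u) = 0

S = 0


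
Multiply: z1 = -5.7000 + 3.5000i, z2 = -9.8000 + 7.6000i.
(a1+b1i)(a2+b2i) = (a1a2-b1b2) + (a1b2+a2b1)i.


Real = -5.7*(-9.8) - 3.5*7.6 = 55.86 - 26.6 = 29.26
Imag = -5.7*7.6 - (9.8)*3.5 = -43.32 - (34.3) = -77.62

29.2600 - 77.6200i


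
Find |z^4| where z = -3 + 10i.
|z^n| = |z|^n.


|z| = sqrt(9+100) = sqrt(109) = 10.4403
|z^4| = |z|^4 = (sqrt(109))^4 = 109^2 = 11881

|z^4| = 11881


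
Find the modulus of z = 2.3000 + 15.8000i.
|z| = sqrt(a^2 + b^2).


|z| = sqrt(2.3^2 + 15.8^2) = sqrt(5.29 + 249.64) = sqrt(254.93) = 15.9665

|z| = 15.9665


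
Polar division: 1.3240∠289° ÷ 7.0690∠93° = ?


r = 1.3240 / 7.0690 = 0.1873
theta = 289° - 93° = 196° = 196° (mod 360)

0.1873 cis(196°)


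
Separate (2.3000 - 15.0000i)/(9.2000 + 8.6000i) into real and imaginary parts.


Multiply by conjugate: (2.3000 - 15.0000i)(9.2000 - 8.6000i) / (9.2^2 + 8.6^2)
Numerator real = 2.3*9.2 - (15)*8.6 = -107.84
Numerator imag = -15*9.2 - 2.3*8.6 = -157.78
Denominator = 158.6
Re(z) = -107.84/158.6 = -0.6799
Im(z) = -157.78/158.6 = -0.9948

Re(z) = -0.6799, Im(z) = -0.9948


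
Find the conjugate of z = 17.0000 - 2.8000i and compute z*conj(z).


z_bar = 17.0000 + 2.8000i
z*z_bar = 17^2 + (-2.8)^2 = 289 + 7.84 = 296.84

z_bar = 17.0000 + 2.8000i, z*z_bar = 296.84


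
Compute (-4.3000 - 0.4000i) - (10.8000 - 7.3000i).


Real: -4.3 - 10.8 = -15.1
Imag: -0.4 + 7.3 = 6.9

-15.1000 + 6.9000i


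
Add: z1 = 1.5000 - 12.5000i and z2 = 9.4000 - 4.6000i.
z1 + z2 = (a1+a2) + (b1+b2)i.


Real: 1.5 + 9.4 = 10.9
Imag: -12.5 - 4.6 = -17.1

10.9000 - 17.1000i


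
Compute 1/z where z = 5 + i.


|z|^2 = 25+1 = 26
1/z = (5 - 1i)/26

1/z = 0.1923 - 0.0385i


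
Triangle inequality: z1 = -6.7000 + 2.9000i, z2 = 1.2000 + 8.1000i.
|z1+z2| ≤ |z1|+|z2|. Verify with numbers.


|z1| = sqrt((-6.7)^2 + 2.9^2) = sqrt(53.3) = 7.3007
|z2| = sqrt(1.2^2 + 8.1^2) = sqrt(67.05) = 8.1884
z1+z2 = -5.5000 + 11.0000i
|z1+z2| = sqrt(151.25) = 12.2984
|z1|+|z2| = 7.3007 + 8.1884 = 15.4891

|z1+z2| = 12.2984 ≤ |z1|+|z2| = 15.4891 (verified)


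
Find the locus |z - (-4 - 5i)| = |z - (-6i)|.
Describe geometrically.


Equal distances means the locus is the perpendicular bisector of z1 and z2.
Midpoint = ((-4+0)/2, (-5+(-6))/2) = (-2.0000, -5.5000)

Perpendicular bisector through (-2.0000, -5.5000)


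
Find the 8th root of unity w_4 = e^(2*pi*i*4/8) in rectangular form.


Angle = 360*4/8 = 180°
a = cos(180°) = -1.0000
b = sin(180°) = 0

-1.0000 + 0i


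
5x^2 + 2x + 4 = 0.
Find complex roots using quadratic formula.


disc = 2^2 - 4*5*4 = 4 - 80 = -76
sqrt(|disc|) = sqrt(76) = 8.7178
Real part = -2/(2*5) = -0.2000
Imag part = 8.7178/(2*5) = 0.8718

-0.2000 ± 0.8718i


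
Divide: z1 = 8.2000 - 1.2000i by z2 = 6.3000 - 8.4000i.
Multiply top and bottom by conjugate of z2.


Conjugate of z2 = 6.3000 + 8.4000i
Numerator: (8.2000 - 1.2000i)(6.3000 + 8.4000i) = 61.7400 + 61.3200i
Denominator: 6.3^2 + (-8.4)^2 = 110.25
Result = (61.7400 + 61.3200i)/110.25

0.5600 + 0.5562i


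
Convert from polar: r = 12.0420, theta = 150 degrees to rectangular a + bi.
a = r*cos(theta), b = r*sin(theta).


a = 12.0420*cos(150°) = 12.0420*(-0.86603) = -10.4287
b = 12.0420*sin(150°) = 12.0420*0.5 = 6.0210

-10.4287 + 6.0210i


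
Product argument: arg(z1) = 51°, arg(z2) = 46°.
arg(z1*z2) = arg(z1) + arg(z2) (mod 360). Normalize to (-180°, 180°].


arg(z1*z2) = 51° + 46° = 97°
Normalized to (-180°, 180°]: 97°

97°


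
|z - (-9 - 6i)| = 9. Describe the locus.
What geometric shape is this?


|z - z0| = r is a circle with center z0 and radius r.
Center = (-9, -6), radius = 9

Circle with center (-9, -6) and radius 9


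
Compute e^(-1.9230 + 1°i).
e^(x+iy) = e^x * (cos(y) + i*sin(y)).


e^-1.9230 = 0.14617
cos(1°) = 0.9998
sin(1°) = 0.0175
Real = 0.14617*0.9998 = 0.1461
Imag = 0.14617*0.0175 = 0.0026

0.1461 + 0.0026i


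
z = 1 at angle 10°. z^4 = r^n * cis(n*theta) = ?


r^4 = 1^4 = 1
n*theta = 4*10° = 40° = 40° (mod 360)
a = 1*cos(40°) = 0.7660
b = 1*sin(40°) = 0.6428

1 cis(40°) = 0.7660 + 0.6428i


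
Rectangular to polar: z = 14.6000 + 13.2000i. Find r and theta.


r = sqrt(213.16+174.24) = sqrt(387.4) = 19.6825
theta = atan2(13.2, 14.6) = 42.1170 degrees

r = 19.6825, theta = 42.1170 degrees


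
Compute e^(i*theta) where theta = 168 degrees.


cos(168°) = -0.9781
sin(168°) = 0.2079

e^(i*168°) = -0.9781 + 0.2079i


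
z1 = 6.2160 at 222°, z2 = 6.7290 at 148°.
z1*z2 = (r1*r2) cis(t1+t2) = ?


r = 6.2160 * 6.7290 = 41.8275
theta = 222° + 148° = 370° = 10° (mod 360)

41.8275 cis(10°)


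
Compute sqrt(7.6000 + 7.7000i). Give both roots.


|z| = sqrt(57.76+59.29) = 10.8190
sqrt((|z|+a)/2) = sqrt((10.8190+7.6)/2) = sqrt(9.2095) = 3.0347
sqrt((|z|-a)/2) = sqrt((10.8190-7.6)/2) = sqrt(1.6095) = 1.2687

±(3.0347 + 1.2687i) i.e. 3.0347 + 1.2687i and -3.0347 - 1.2687i


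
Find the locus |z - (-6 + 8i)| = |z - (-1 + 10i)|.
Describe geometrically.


Equal distances means the locus is the perpendicular bisector of z1 and z2.
Midpoint = ((-6+(-1))/2, (8+10)/2) = (-3.5000, 9.0000)

Perpendicular bisector through (-3.5000, 9.0000)


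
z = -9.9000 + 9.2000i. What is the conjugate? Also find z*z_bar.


z_bar = -9.9000 - 9.2000i
z*z_bar = (-9.9)^2 + 9.2^2 = 98.01 + 84.64 = 182.65

z_bar = -9.9000 - 9.2000i, z*z_bar = 182.65


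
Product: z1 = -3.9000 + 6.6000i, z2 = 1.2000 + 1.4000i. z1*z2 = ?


Real = -3.9*1.2 - 6.6*1.4 = -4.68 - 9.24 = -13.92
Imag = -3.9*1.4 + 1.2*6.6 = -5.46 + 7.92 = 2.46

-13.9200 + 2.4600i


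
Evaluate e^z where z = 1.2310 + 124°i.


e^1.2310 = 3.42465
cos(124°) = -0.55919
sin(124°) = 0.82904
Real = 3.42465*(-0.55919) = -1.9150
Imag = 3.42465*0.82904 = 2.8392

-1.9150 + 2.8392i


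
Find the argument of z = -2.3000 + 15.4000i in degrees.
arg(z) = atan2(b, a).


Re = -2.3, Im = 15.4
arg = atan2(15.4, -2.3) = 98.4944 degrees

arg(z) = 98.4944 degrees


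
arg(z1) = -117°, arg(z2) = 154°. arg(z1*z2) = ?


arg(z1*z2) = -117° + 154° = 37°
Normalized to (-180°, 180°]: 37°

37°


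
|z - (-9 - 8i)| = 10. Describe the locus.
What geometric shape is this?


|z - z0| = r is a circle with center z0 and radius r.
Center = (-9, -8), radius = 10

Circle with center (-9, -8) and radius 10


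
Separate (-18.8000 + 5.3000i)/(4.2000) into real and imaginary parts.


Multiply by conjugate: (-18.8000 + 5.3000i)(4.2000) / (4.2^2 + 0^2)
Numerator real = -18.8*4.2 + 5.3*0 = -78.96
Numerator imag = 5.3*4.2 - (-18.8)*0 = 22.26
Denominator = 17.64
Re(z) = -78.96/17.64 = -4.4762
Im(z) = 22.26/17.64 = 1.2619

Re(z) = -4.4762, Im(z) = 1.2619


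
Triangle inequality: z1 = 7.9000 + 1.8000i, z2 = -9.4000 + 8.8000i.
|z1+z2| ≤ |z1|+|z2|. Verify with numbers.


|z1| = sqrt(7.9^2 + 1.8^2) = sqrt(65.65) = 8.1025
|z2| = sqrt((-9.4)^2 + 8.8^2) = sqrt(165.8) = 12.8763
z1+z2 = -1.5000 + 10.6000i
|z1+z2| = sqrt(114.61) = 10.7056
|z1|+|z2| = 8.1025 + 12.8763 = 20.9788

|z1+z2| = 10.7056 ≤ |z1|+|z2| = 20.9788 (verified)


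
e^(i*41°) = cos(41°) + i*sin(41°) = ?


cos(41°) = 0.7547
sin(41°) = 0.6561

e^(i*41°) = 0.7547 + 0.6561i


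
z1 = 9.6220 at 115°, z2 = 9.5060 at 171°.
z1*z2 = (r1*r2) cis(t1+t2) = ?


r = 9.6220 * 9.5060 = 91.4667
theta = 115° + 171° = 286° = 286° (mod 360)

91.4667 cis(286°)


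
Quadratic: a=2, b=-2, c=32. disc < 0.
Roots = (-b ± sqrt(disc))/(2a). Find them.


disc = (-2)^2 - 4*2*32 = 4 - 256 = -252
sqrt(|disc|) = sqrt(252) = 15.8745
Real part = 2/(2*2) = 0.5000
Imag part = 15.8745/(2*2) = 3.9686

0.5000 ± 3.9686i


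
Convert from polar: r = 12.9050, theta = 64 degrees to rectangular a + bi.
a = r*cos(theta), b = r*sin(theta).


a = 12.9050*cos(64°) = 12.9050*0.43837 = 5.6572
b = 12.9050*sin(64°) = 12.9050*0.89879 = 11.5989

5.6572 + 11.5989i


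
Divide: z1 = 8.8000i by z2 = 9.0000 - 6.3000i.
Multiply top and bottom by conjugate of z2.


Conjugate of z2 = 9.0000 + 6.3000i
Numerator: (8.8000i)(9.0000 + 6.3000i) = -55.4400 + 79.2000i
Denominator: 9^2 + (-6.3)^2 = 120.69
Result = (-55.4400 + 79.2000i)/120.69

-0.4594 + 0.6562i


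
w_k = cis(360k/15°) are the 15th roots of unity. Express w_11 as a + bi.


Angle = 360*11/15 = 264°
a = cos(264°) = -0.1045
b = sin(264°) = -0.9945

-0.1045 - 0.9945i


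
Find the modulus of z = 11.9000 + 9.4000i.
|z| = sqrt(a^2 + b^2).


|z| = sqrt(11.9^2 + 9.4^2) = sqrt(141.61 + 88.36) = sqrt(229.97) = 15.1648

|z| = 15.1648


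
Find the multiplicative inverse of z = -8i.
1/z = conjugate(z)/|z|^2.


|z|^2 = 0+64 = 64
1/z = (0 + 8i)/64

1/z = 0 + 0.1250i


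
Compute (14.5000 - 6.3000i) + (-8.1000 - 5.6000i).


Real: 14.5 - 8.1 = 6.4
Imag: -6.3 - 5.6 = -11.9

6.4000 - 11.9000i


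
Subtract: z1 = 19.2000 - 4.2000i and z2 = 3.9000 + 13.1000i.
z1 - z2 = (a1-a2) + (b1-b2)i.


Real: 19.2 - 3.9 = 15.3
Imag: -4.2 - 13.1 = -17.3

15.3000 - 17.3000i


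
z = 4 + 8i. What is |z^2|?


|z| = sqrt(16+64) = sqrt(80) = 8.9443
|z^2| = |z|^2 = (sqrt(80))^2 = 80

|z^2| = 80


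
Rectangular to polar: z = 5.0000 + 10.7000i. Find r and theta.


r = sqrt(25+114.49) = sqrt(139.49) = 11.8106
theta = atan2(10.7, 5) = 64.9538 degrees

r = 11.8106, theta = 64.9538 degrees


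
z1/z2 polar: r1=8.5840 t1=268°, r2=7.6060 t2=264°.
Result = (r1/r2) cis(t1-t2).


r = 8.5840 / 7.6060 = 1.1286
theta = 268° - 264° = 4° = 4° (mod 360)

1.1286 cis(4°)


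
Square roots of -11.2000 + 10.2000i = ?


|z| = sqrt(125.44+104.04) = 15.1486
sqrt((|z|+a)/2) = sqrt((15.1486+(-11.2))/2) = sqrt(1.9743) = 1.4051
sqrt((|z|-a)/2) = sqrt((15.1486-(-11.2))/2) = sqrt(13.1743) = 3.6296

±(1.4051 + 3.6296i) i.e. 1.4051 + 3.6296i and -1.4051 - 3.6296i


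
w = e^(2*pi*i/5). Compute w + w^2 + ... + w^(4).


With w = e^(2*pi*i/5), all 5 of the 5th roots of unity w^0 = 1, w, ..., w^(4) sum to 0: 1 + w + ... + w^(4) = (1 - w^5)/(1 - w) = 0 since w^5 = 1, w ≠ 1.
Removing the root 1: w + w^2 + ... + w^(4) = 0 - 1 = -1

Sum = -1


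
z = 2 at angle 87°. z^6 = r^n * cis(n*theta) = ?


r^6 = 2^6 = 64
n*theta = 6*87° = 522° = 162° (mod 360)
a = 64*cos(162°) = -60.8676
b = 64*sin(162°) = 19.7771

64 cis(162°) = -60.8676 + 19.7771i


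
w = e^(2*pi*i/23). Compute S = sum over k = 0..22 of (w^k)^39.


The roots are w_k = w^k with w = e^(2*pi*i/23), and (w^k)^39 = (w^39)^k.
So S = 1 + u + u^2 + ... + u^(22) with u = w^39.
39 = 1*23 + 16, so 39 is not a multiple of 23: u = (w^23)^1 * w^16 = w^16 ≠ 1 (w is a primitive 23th root), while u^23 = (w^23)^39 = 1.
Geometric series: S = (1 - u^23)/(1 - u) = (1 - 1)/(1 - u) = 0

S = 0


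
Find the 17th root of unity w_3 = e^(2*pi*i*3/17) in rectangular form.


Angle = 360*3/17 = 63.5294°
a = cos(63.5294°) = 0.4457
b = sin(63.5294°) = 0.8952

0.4457 + 0.8952i


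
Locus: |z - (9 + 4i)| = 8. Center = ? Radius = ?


|z - z0| = r is a circle with center z0 and radius r.
Center = (9, 4), radius = 8

Circle with center (9, 4) and radius 8


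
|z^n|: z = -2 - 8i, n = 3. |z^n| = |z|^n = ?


|z| = sqrt(4+64) = sqrt(68) = 8.2462
|z^3| = |z|^3 = (sqrt(68))^3 = 68*sqrt(68)

|z^3| = 68*sqrt(68) ≈ 560.7424


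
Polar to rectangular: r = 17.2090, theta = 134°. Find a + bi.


a = 17.2090*cos(134°) = 17.2090*(-0.69466) = -11.9544
b = 17.2090*sin(134°) = 17.2090*0.71934 = 12.3791

-11.9544 + 12.3791i


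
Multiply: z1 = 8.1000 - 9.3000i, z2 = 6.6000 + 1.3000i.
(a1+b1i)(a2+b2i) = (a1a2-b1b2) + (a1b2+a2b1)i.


Real = 8.1*6.6 - (-9.3)*1.3 = 53.46 - (-12.09) = 65.55
Imag = 8.1*1.3 + 6.6*(-9.3) = 10.53 - (61.38) = -50.85

65.5500 - 50.8500i


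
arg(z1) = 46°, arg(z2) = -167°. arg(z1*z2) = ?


arg(z1*z2) = 46° - 167° = -121°
Normalized to (-180°, 180°]: -121°

-121°


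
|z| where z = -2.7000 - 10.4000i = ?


|z| = sqrt((-2.7)^2 + (-10.4)^2) = sqrt(7.29 + 108.16) = sqrt(115.45) = 10.7448

|z| = 10.7448


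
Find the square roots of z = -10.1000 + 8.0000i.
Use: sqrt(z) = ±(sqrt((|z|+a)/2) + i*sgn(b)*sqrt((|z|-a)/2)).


|z| = sqrt(102.01+64) = 12.8845
sqrt((|z|+a)/2) = sqrt((12.8845+(-10.1))/2) = sqrt(1.3922) = 1.1799
sqrt((|z|-a)/2) = sqrt((12.8845-(-10.1))/2) = sqrt(11.4922) = 3.3900

±(1.1799 + 3.3900i) i.e. 1.1799 + 3.3900i and -1.1799 - 3.3900i
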